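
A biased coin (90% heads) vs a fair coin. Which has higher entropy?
Fair coin

The fair coin is uniform (p=0.5), maximizing binary entropy at 1 bit. The biased coin has H(0.90) ≈ 0.469 bits — its outcome is more predictable, so its entropy is lower.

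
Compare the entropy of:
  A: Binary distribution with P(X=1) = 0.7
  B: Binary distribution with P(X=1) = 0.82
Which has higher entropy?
A

For binary distributions, entropy is maximized at p=0.5 and decreases as p moves toward 0 or 1.

H(A) = H(0.7) = 0.8813 bits
H(B) = H(0.82) = 0.6801 bits

Distribution A (p=0.7) is closer to uniform (p=0.5), so it has higher entropy.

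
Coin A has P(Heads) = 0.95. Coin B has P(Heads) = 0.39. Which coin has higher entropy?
B

For binary distributions, entropy is maximized at p=0.5 and decreases as p moves toward 0 or 1.

H(A) = H(0.95) = 0.2864 bits
H(B) = H(0.39) = 0.9648 bits

Distribution B (p=0.39) is closer to uniform (p=0.5), so it has higher entropy.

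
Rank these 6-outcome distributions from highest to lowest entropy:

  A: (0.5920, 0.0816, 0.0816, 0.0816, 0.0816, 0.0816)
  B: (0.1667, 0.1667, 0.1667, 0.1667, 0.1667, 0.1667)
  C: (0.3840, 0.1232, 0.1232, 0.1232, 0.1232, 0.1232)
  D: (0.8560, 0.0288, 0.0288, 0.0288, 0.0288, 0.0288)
B > C > A > D

Key insight: Entropy is maximized by uniform distributions and minimized by concentrated distributions.

Entropies:
  H(A) = 1.9228 bits
  H(B) = 2.5850 bits
  H(C) = 2.3911 bits
  H(D) = 0.9290 bits

Ranking: B > C > A > D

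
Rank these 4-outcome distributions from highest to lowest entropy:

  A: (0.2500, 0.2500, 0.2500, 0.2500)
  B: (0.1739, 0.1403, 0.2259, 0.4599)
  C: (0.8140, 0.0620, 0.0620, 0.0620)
A > B > C

Key insight: Entropy is maximized by uniform distributions and minimized by concentrated distributions.

- Uniform distributions have maximum entropy log₂(4) = 2.0000 bits
- The more "peaked" or concentrated a distribution, the lower its entropy

Entropies:
  H(A) = 2.0000 bits
  H(B) = 1.8366 bits
  H(C) = 0.9878 bits

Ranking: A > B > C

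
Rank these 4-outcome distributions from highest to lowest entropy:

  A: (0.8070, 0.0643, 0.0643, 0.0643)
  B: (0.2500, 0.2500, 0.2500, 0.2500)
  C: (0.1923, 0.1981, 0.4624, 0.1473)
B > C > A

Key insight: Entropy is maximized by uniform distributions and minimized by concentrated distributions.

- Uniform distributions have maximum entropy log₂(4) = 2.0000 bits
- The more "peaked" or concentrated a distribution, the lower its entropy

Entropies:
  H(A) = 1.0136 bits
  H(B) = 2.0000 bits
  H(C) = 1.8416 bits

Ranking: B > C > A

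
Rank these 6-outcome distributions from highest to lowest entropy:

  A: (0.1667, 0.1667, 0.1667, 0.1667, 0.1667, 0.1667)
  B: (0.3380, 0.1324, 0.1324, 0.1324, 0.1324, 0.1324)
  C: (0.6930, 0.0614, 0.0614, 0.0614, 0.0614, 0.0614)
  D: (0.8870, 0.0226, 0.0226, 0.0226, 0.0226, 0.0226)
A > B > C > D

Key insight: Entropy is maximized by uniform distributions and minimized by concentrated distributions.

Entropies:
  H(A) = 2.5850 bits
  H(B) = 2.4600 bits
  H(C) = 1.6025 bits
  H(D) = 0.7713 bits

Ranking: A > B > C > D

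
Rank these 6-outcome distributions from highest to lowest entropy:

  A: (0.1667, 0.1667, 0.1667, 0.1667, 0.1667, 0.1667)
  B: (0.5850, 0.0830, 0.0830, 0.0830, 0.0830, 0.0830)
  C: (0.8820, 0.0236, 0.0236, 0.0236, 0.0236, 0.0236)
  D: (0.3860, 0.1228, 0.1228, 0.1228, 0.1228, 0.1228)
A > D > B > C

Key insight: Entropy is maximized by uniform distributions and minimized by concentrated distributions.

Entropies:
  H(A) = 2.5850 bits
  H(B) = 1.9427 bits
  H(C) = 0.7976 bits
  H(D) = 2.3878 bits

Ranking: A > D > B > C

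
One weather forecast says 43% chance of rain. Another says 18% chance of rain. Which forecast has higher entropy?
43% forecast

Treat each forecast as a Bernoulli distribution. Binary entropy is maximized at p=0.5 and falls off symmetrically toward 0 or 1. The 43% forecast is closer to 50%, so it is more uncertain. H(43%) ≈ 0.986 bits, H(18%) ≈ 0.680 bits.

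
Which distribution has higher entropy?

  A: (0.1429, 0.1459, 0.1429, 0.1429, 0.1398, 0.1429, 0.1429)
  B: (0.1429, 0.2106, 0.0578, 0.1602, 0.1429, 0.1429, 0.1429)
A

Both distributions are close to uniform, making this a harder comparison.

H(A) = 2.8073 bits
H(B) = 2.7384 bits

The distribution closer to uniform has higher entropy.
Answer: A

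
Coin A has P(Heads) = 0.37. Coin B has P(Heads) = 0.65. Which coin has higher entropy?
A

For binary distributions, entropy is maximized at p=0.5 and decreases as p moves toward 0 or 1.

H(A) = H(0.37) = 0.9507 bits
H(B) = H(0.65) = 0.9341 bits

Distribution A (p=0.37) is closer to uniform (p=0.5), so it has higher entropy.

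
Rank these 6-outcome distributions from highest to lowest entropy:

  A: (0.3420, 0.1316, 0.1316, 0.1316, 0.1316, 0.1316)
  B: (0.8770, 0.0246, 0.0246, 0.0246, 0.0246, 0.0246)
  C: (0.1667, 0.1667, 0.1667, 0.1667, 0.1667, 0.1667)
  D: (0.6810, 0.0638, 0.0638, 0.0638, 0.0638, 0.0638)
C > A > D > B

Key insight: Entropy is maximized by uniform distributions and minimized by concentrated distributions.

Entropies:
  H(A) = 2.4545 bits
  H(B) = 0.8235 bits
  H(C) = 2.5850 bits
  H(D) = 1.6440 bits

Ranking: C > A > D > B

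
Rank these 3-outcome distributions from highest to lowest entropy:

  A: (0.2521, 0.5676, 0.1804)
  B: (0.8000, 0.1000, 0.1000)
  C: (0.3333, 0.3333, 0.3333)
C > A > B

Key insight: Entropy is maximized by uniform distributions and minimized by concentrated distributions.

- Uniform distributions have maximum entropy log₂(3) = 1.5850 bits
- The more "peaked" or concentrated a distribution, the lower its entropy

Entropies:
  H(A) = 1.4106 bits
  H(B) = 0.9219 bits
  H(C) = 1.5850 bits

Ranking: C > A > B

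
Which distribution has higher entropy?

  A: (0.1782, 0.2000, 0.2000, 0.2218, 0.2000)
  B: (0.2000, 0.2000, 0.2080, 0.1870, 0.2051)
B

Both distributions are close to uniform, making this a harder comparison.

H(A) = 2.3185 bits
H(B) = 2.3210 bits

The distribution closer to uniform has higher entropy.
Answer: B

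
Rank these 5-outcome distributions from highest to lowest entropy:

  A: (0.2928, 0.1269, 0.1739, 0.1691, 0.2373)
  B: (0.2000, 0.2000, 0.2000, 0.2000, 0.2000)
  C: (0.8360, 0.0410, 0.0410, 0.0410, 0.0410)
B > A > C

Key insight: Entropy is maximized by uniform distributions and minimized by concentrated distributions.

- Uniform distributions have maximum entropy log₂(5) = 2.3219 bits
- The more "peaked" or concentrated a distribution, the lower its entropy

Entropies:
  H(A) = 2.2617 bits
  H(B) = 2.3219 bits
  H(C) = 0.9718 bits

Ranking: B > A > C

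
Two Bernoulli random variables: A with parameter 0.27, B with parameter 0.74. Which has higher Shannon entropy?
A

For binary distributions, entropy is maximized at p=0.5 and decreases as p moves toward 0 or 1.

H(A) = H(0.27) = 0.8415 bits
H(B) = H(0.74) = 0.8267 bits

Distribution A (p=0.27) is closer to uniform (p=0.5), so it has higher entropy.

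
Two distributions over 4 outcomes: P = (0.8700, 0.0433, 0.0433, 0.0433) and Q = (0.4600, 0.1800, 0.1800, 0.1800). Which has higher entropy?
Q

P is highly concentrated on one outcome (87%), making it nearly deterministic. Q spreads its mass more evenly (max 46%). The more spread-out distribution has higher entropy: H(P) ≈ 0.763 bits, H(Q) ≈ 1.851 bits.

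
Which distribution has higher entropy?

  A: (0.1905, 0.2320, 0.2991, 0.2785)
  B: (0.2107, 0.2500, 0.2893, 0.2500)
B

Both distributions are close to uniform, making this a harder comparison.

H(A) = 1.9791 bits
H(B) = 1.9911 bits

The distribution closer to uniform has higher entropy.
Answer: B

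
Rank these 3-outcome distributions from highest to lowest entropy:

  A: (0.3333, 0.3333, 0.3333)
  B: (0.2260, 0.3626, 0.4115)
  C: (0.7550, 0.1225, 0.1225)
A > B > C

Key insight: Entropy is maximized by uniform distributions and minimized by concentrated distributions.

- Uniform distributions have maximum entropy log₂(3) = 1.5850 bits
- The more "peaked" or concentrated a distribution, the lower its entropy

Entropies:
  H(A) = 1.5850 bits
  H(B) = 1.5427 bits
  H(C) = 1.0483 bits

Ranking: A > B > C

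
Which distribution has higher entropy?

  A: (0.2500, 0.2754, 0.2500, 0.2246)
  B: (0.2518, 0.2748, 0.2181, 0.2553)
A

Both distributions are close to uniform, making this a harder comparison.

H(A) = 1.9963 bits
H(B) = 1.9951 bits

The distribution closer to uniform has higher entropy.
Answer: A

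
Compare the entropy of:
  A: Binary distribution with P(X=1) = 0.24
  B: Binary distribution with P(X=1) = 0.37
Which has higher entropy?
B

For binary distributions, entropy is maximized at p=0.5 and decreases as p moves toward 0 or 1.

H(A) = H(0.24) = 0.7950 bits
H(B) = H(0.37) = 0.9507 bits

Distribution B (p=0.37) is closer to uniform (p=0.5), so it has higher entropy.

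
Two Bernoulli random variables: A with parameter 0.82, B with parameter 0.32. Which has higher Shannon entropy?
B

For binary distributions, entropy is maximized at p=0.5 and decreases as p moves toward 0 or 1.

H(A) = H(0.82) = 0.6801 bits
H(B) = H(0.32) = 0.9044 bits

Distribution B (p=0.32) is closer to uniform (p=0.5), so it has higher entropy.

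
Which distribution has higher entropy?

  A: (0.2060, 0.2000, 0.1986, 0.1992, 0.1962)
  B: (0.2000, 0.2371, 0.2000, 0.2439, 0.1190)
A

Both distributions are close to uniform, making this a harder comparison.

H(A) = 2.3217 bits
H(B) = 2.2831 bits

The distribution closer to uniform has higher entropy.
Answer: A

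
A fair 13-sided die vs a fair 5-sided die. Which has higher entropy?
13-sided die

Both are uniform distributions; for uniform over n outcomes, H = log₂(n). H(13-sided) = log₂(13) = 3.700 bits and H(5-sided) = log₂(5) = 2.322 bits. More outcomes in a uniform distribution means higher entropy.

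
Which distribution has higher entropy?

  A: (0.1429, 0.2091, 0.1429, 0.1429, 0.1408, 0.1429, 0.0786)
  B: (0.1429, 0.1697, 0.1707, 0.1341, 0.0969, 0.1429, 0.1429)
B

Both distributions are close to uniform, making this a harder comparison.

H(A) = 2.7631 bits
H(B) = 2.7878 bits

The distribution closer to uniform has higher entropy.
Answer: B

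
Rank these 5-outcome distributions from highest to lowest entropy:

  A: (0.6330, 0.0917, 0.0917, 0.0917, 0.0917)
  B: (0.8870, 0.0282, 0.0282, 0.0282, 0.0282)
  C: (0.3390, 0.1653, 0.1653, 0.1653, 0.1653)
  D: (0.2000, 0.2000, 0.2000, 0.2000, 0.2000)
D > C > A > B

Key insight: Entropy is maximized by uniform distributions and minimized by concentrated distributions.

Entropies:
  H(A) = 1.6823 bits
  H(B) = 0.7349 bits
  H(C) = 2.2459 bits
  H(D) = 2.3219 bits

Ranking: D > C > A > B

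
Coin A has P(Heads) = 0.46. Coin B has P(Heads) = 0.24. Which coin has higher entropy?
A

For binary distributions, entropy is maximized at p=0.5 and decreases as p moves toward 0 or 1.

H(A) = H(0.46) = 0.9954 bits
H(B) = H(0.24) = 0.7950 bits

Distribution A (p=0.46) is closer to uniform (p=0.5), so it has higher entropy.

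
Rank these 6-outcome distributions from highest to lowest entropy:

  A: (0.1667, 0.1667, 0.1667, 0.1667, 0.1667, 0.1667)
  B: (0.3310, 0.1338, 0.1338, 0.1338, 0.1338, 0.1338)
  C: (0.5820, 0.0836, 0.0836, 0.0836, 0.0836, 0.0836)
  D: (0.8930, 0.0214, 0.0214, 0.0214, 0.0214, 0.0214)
A > B > C > D

Key insight: Entropy is maximized by uniform distributions and minimized by concentrated distributions.

Entropies:
  H(A) = 2.5850 bits
  H(B) = 2.4693 bits
  H(C) = 1.9511 bits
  H(D) = 0.7392 bits

Ranking: A > B > C > D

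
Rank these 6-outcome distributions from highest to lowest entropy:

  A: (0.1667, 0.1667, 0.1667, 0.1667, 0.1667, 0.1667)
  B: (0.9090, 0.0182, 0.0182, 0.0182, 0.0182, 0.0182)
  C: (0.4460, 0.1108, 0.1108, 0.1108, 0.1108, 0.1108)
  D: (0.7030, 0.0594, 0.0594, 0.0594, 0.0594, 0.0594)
A > C > D > B

Key insight: Entropy is maximized by uniform distributions and minimized by concentrated distributions.

Entropies:
  H(A) = 2.5850 bits
  H(B) = 0.6511 bits
  H(C) = 2.2779 bits
  H(D) = 1.5672 bits

Ranking: A > C > D > B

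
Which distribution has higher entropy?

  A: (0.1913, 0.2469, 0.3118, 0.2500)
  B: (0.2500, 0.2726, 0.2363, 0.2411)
B

Both distributions are close to uniform, making this a harder comparison.

H(A) = 1.9789 bits
H(B) = 1.9978 bits

The distribution closer to uniform has higher entropy.
Answer: B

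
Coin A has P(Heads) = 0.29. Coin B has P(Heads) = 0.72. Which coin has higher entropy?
A

For binary distributions, entropy is maximized at p=0.5 and decreases as p moves toward 0 or 1.

H(A) = H(0.29) = 0.8687 bits
H(B) = H(0.72) = 0.8555 bits

Distribution A (p=0.29) is closer to uniform (p=0.5), so it has higher entropy.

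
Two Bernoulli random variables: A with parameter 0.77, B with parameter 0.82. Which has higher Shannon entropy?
A

For binary distributions, entropy is maximized at p=0.5 and decreases as p moves toward 0 or 1.

H(A) = H(0.77) = 0.7780 bits
H(B) = H(0.82) = 0.6801 bits

Distribution A (p=0.77) is closer to uniform (p=0.5), so it has higher entropy.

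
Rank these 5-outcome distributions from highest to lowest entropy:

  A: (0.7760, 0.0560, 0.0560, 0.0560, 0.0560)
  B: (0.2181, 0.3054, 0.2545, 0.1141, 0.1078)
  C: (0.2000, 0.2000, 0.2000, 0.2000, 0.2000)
C > B > A

Key insight: Entropy is maximized by uniform distributions and minimized by concentrated distributions.

- Uniform distributions have maximum entropy log₂(5) = 2.3219 bits
- The more "peaked" or concentrated a distribution, the lower its entropy

Entropies:
  H(A) = 1.2154 bits
  H(B) = 2.2080 bits
  H(C) = 2.3219 bits

Ranking: C > B > A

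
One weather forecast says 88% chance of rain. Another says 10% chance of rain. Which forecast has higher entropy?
88% forecast

Treat each forecast as a Bernoulli distribution. Binary entropy is maximized at p=0.5 and falls off symmetrically toward 0 or 1. The 88% forecast is closer to 50%, so it is more uncertain. H(88%) ≈ 0.529 bits, H(10%) ≈ 0.469 bits.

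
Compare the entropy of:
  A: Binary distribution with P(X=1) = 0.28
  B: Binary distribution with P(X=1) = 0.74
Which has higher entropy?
A

For binary distributions, entropy is maximized at p=0.5 and decreases as p moves toward 0 or 1.

H(A) = H(0.28) = 0.8555 bits
H(B) = H(0.74) = 0.8267 bits

Distribution A (p=0.28) is closer to uniform (p=0.5), so it has higher entropy.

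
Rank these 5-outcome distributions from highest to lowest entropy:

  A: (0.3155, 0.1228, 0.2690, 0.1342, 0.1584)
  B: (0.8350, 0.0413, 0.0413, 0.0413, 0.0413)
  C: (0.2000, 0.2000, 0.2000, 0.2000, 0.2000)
C > A > B

Key insight: Entropy is maximized by uniform distributions and minimized by concentrated distributions.

- Uniform distributions have maximum entropy log₂(5) = 2.3219 bits
- The more "peaked" or concentrated a distribution, the lower its entropy

Entropies:
  H(A) = 2.2162 bits
  H(B) = 0.9761 bits
  H(C) = 2.3219 bits

Ranking: C > A > B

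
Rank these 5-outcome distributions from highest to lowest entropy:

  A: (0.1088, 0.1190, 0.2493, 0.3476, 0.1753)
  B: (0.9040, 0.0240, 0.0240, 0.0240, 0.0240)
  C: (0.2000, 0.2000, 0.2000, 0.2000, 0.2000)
C > A > B

Key insight: Entropy is maximized by uniform distributions and minimized by concentrated distributions.

- Uniform distributions have maximum entropy log₂(5) = 2.3219 bits
- The more "peaked" or concentrated a distribution, the lower its entropy

Entropies:
  H(A) = 2.1835 bits
  H(B) = 0.6482 bits
  H(C) = 2.3219 bits

Ranking: C > A > B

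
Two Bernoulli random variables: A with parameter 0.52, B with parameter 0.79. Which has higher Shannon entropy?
A

For binary distributions, entropy is maximized at p=0.5 and decreases as p moves toward 0 or 1.

H(A) = H(0.52) = 0.9988 bits
H(B) = H(0.79) = 0.7415 bits

Distribution A (p=0.52) is closer to uniform (p=0.5), so it has higher entropy.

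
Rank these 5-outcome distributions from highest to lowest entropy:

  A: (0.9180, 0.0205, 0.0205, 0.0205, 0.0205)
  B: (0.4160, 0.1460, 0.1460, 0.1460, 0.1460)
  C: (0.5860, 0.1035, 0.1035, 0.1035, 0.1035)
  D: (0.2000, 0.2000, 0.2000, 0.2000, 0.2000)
D > B > C > A

Key insight: Entropy is maximized by uniform distributions and minimized by concentrated distributions.

Entropies:
  H(A) = 0.5732 bits
  H(B) = 2.1475 bits
  H(C) = 1.8066 bits
  H(D) = 2.3219 bits

Ranking: D > B > C > A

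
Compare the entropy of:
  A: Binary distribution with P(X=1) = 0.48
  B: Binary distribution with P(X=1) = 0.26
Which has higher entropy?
A

For binary distributions, entropy is maximized at p=0.5 and decreases as p moves toward 0 or 1.

H(A) = H(0.48) = 0.9988 bits
H(B) = H(0.26) = 0.8267 bits

Distribution A (p=0.48) is closer to uniform (p=0.5), so it has higher entropy.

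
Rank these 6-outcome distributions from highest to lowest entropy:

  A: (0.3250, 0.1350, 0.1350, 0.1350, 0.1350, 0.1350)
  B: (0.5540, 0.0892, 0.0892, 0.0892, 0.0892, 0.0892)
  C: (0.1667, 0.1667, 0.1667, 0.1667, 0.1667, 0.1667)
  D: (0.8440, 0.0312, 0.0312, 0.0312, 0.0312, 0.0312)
C > A > B > D

Key insight: Entropy is maximized by uniform distributions and minimized by concentrated distributions.

Entropies:
  H(A) = 2.4770 bits
  H(B) = 2.0271 bits
  H(C) = 2.5850 bits
  H(D) = 0.9869 bits

Ranking: C > A > B > D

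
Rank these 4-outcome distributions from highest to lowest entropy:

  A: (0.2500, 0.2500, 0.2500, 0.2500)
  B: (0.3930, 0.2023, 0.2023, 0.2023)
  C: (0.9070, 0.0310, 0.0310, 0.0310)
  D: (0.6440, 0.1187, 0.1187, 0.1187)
A > B > D > C

Key insight: Entropy is maximized by uniform distributions and minimized by concentrated distributions.

Entropies:
  H(A) = 2.0000 bits
  H(B) = 1.9288 bits
  H(C) = 0.5938 bits
  H(D) = 1.5036 bits

Ranking: A > B > D > C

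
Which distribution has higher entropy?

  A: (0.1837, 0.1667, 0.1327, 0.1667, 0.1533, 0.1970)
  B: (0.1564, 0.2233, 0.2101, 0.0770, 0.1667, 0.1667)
A

Both distributions are close to uniform, making this a harder comparison.

H(A) = 2.5738 bits
H(B) = 2.5208 bits

The distribution closer to uniform has higher entropy.
Answer: A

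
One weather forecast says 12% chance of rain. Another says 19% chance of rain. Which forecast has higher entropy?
19% forecast

Treat each forecast as a Bernoulli distribution. Binary entropy is maximized at p=0.5 and falls off symmetrically toward 0 or 1. The 19% forecast is closer to 50%, so it is more uncertain. H(12%) ≈ 0.529 bits, H(19%) ≈ 0.701 bits.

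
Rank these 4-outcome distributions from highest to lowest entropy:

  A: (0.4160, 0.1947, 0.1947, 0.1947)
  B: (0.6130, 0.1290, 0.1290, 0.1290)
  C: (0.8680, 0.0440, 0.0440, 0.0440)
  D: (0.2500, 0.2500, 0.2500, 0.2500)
D > A > B > C

Key insight: Entropy is maximized by uniform distributions and minimized by concentrated distributions.

Entropies:
  H(A) = 1.9052 bits
  H(B) = 1.5762 bits
  H(C) = 0.7721 bits
  H(D) = 2.0000 bits

Ranking: D > A > B > C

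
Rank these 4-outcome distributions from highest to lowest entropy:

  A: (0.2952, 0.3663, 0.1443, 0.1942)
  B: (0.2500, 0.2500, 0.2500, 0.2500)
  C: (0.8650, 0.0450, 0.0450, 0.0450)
B > A > C

Key insight: Entropy is maximized by uniform distributions and minimized by concentrated distributions.

- Uniform distributions have maximum entropy log₂(4) = 2.0000 bits
- The more "peaked" or concentrated a distribution, the lower its entropy

Entropies:
  H(A) = 1.9125 bits
  H(B) = 2.0000 bits
  H(C) = 0.7850 bits

Ranking: B > A > C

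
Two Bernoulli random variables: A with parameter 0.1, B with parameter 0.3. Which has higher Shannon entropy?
B

For binary distributions, entropy is maximized at p=0.5 and decreases as p moves toward 0 or 1.

H(A) = H(0.1) = 0.4690 bits
H(B) = H(0.3) = 0.8813 bits

Distribution B (p=0.3) is closer to uniform (p=0.5), so it has higher entropy.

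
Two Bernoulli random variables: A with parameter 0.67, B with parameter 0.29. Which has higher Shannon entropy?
A

For binary distributions, entropy is maximized at p=0.5 and decreases as p moves toward 0 or 1.

H(A) = H(0.67) = 0.9149 bits
H(B) = H(0.29) = 0.8687 bits

Distribution A (p=0.67) is closer to uniform (p=0.5), so it has higher entropy.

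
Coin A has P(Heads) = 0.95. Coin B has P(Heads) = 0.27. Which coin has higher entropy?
B

For binary distributions, entropy is maximized at p=0.5 and decreases as p moves toward 0 or 1.

H(A) = H(0.95) = 0.2864 bits
H(B) = H(0.27) = 0.8415 bits

Distribution B (p=0.27) is closer to uniform (p=0.5), so it has higher entropy.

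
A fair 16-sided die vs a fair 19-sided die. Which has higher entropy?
19-sided die

Both are uniform distributions; for uniform over n outcomes, H = log₂(n). H(16-sided) = log₂(16) = 4.000 bits and H(19-sided) = log₂(19) = 4.248 bits. More outcomes in a uniform distribution means higher entropy.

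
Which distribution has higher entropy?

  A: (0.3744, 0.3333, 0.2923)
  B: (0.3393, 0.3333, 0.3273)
B

Both distributions are close to uniform, making this a harder comparison.

H(A) = 1.5776 bits
H(B) = 1.5848 bits

The distribution closer to uniform has higher entropy.
Answer: B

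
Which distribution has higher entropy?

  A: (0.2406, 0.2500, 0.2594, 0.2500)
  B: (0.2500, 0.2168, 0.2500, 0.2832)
A

Both distributions are close to uniform, making this a harder comparison.

H(A) = 1.9995 bits
H(B) = 1.9936 bits

The distribution closer to uniform has higher entropy.
Answer: A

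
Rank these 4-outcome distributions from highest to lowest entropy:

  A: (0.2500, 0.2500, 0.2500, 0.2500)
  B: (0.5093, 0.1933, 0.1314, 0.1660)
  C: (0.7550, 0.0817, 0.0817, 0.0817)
A > B > C

Key insight: Entropy is maximized by uniform distributions and minimized by concentrated distributions.

- Uniform distributions have maximum entropy log₂(4) = 2.0000 bits
- The more "peaked" or concentrated a distribution, the lower its entropy

Entropies:
  H(A) = 2.0000 bits
  H(B) = 1.7689 bits
  H(C) = 1.1916 bits

Ranking: A > B > C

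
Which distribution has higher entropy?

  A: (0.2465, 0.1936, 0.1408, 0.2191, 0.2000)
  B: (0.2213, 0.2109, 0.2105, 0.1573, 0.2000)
B

Both distributions are close to uniform, making this a harder comparison.

H(A) = 2.2991 bits
H(B) = 2.3124 bits

The distribution closer to uniform has higher entropy.
Answer: B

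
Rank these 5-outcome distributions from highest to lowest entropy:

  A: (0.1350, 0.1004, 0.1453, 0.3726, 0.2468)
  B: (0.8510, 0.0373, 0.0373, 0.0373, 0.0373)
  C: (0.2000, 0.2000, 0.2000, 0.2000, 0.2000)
C > A > B

Key insight: Entropy is maximized by uniform distributions and minimized by concentrated distributions.

- Uniform distributions have maximum entropy log₂(5) = 2.3219 bits
- The more "peaked" or concentrated a distribution, the lower its entropy

Entropies:
  H(A) = 2.1560 bits
  H(B) = 0.9053 bits
  H(C) = 2.3219 bits

Ranking: C > A > B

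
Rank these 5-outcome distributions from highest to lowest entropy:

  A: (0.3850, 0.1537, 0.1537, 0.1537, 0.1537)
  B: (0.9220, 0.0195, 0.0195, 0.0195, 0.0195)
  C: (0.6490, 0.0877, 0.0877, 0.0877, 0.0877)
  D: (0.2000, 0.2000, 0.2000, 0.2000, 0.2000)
D > A > C > B

Key insight: Entropy is maximized by uniform distributions and minimized by concentrated distributions.

Entropies:
  H(A) = 2.1915 bits
  H(B) = 0.5511 bits
  H(C) = 1.6370 bits
  H(D) = 2.3219 bits

Ranking: D > A > C > B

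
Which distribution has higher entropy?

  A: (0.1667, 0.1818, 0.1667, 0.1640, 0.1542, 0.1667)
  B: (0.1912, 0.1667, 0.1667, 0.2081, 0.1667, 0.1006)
A

Both distributions are close to uniform, making this a harder comparison.

H(A) = 2.5833 bits
H(B) = 2.5536 bits

The distribution closer to uniform has higher entropy.
Answer: A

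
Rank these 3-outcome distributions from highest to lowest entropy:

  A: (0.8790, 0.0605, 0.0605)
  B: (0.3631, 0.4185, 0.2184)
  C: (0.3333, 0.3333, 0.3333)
C > B > A

Key insight: Entropy is maximized by uniform distributions and minimized by concentrated distributions.

- Uniform distributions have maximum entropy log₂(3) = 1.5850 bits
- The more "peaked" or concentrated a distribution, the lower its entropy

Entropies:
  H(A) = 0.6532 bits
  H(B) = 1.5360 bits
  H(C) = 1.5850 bits

Ranking: C > B > A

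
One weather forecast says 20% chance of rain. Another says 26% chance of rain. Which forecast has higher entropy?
26% forecast

Treat each forecast as a Bernoulli distribution. Binary entropy is maximized at p=0.5 and falls off symmetrically toward 0 or 1. The 26% forecast is closer to 50%, so it is more uncertain. H(20%) ≈ 0.722 bits, H(26%) ≈ 0.827 bits.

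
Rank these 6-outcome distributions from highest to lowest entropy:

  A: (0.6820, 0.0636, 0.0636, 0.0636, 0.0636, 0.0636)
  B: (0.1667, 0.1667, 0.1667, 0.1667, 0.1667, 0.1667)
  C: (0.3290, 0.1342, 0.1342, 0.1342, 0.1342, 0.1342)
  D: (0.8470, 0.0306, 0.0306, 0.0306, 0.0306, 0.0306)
B > C > A > D

Key insight: Entropy is maximized by uniform distributions and minimized by concentrated distributions.

Entropies:
  H(A) = 1.6406 bits
  H(B) = 2.5850 bits
  H(C) = 2.4719 bits
  H(D) = 0.9726 bits

Ranking: B > C > A > D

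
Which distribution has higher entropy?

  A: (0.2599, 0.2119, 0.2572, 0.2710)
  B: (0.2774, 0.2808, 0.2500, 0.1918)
A

Both distributions are close to uniform, making this a harder comparison.

H(A) = 1.9939 bits
H(B) = 1.9847 bits

The distribution closer to uniform has higher entropy.
Answer: A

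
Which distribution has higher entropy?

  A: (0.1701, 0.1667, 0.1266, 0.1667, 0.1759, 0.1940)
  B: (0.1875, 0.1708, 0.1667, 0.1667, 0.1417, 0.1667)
B

Both distributions are close to uniform, making this a harder comparison.

H(A) = 2.5739 bits
H(B) = 2.5802 bits

The distribution closer to uniform has higher entropy.
Answer: B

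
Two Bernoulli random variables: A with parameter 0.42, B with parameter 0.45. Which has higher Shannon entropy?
B

For binary distributions, entropy is maximized at p=0.5 and decreases as p moves toward 0 or 1.

H(A) = H(0.42) = 0.9815 bits
H(B) = H(0.45) = 0.9928 bits

Distribution B (p=0.45) is closer to uniform (p=0.5), so it has higher entropy.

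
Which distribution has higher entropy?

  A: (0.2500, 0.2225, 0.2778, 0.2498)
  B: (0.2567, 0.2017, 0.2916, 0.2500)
A

Both distributions are close to uniform, making this a harder comparison.

H(A) = 1.9956 bits
H(B) = 1.9879 bits

The distribution closer to uniform has higher entropy.
Answer: A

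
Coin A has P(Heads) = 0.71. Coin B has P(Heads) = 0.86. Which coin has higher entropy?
A

For binary distributions, entropy is maximized at p=0.5 and decreases as p moves toward 0 or 1.

H(A) = H(0.71) = 0.8687 bits
H(B) = H(0.86) = 0.5842 bits

Distribution A (p=0.71) is closer to uniform (p=0.5), so it has higher entropy.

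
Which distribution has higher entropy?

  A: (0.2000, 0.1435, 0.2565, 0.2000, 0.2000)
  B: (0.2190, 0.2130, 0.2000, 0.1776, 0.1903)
B

Both distributions are close to uniform, making this a harder comparison.

H(A) = 2.2986 bits
H(B) = 2.3178 bits

The distribution closer to uniform has higher entropy.
Answer: B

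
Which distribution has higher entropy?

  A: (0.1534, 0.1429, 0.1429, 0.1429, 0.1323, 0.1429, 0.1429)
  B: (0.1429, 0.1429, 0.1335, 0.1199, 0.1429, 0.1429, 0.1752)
A

Both distributions are close to uniform, making this a harder comparison.

H(A) = 2.8062 bits
H(B) = 2.7992 bits

The distribution closer to uniform has higher entropy.
Answer: A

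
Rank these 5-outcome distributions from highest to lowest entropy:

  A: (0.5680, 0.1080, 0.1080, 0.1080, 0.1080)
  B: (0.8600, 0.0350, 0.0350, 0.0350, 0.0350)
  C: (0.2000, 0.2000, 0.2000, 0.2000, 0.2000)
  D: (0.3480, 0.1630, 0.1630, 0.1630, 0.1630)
C > D > A > B

Key insight: Entropy is maximized by uniform distributions and minimized by concentrated distributions.

Entropies:
  H(A) = 1.8506 bits
  H(B) = 0.8642 bits
  H(C) = 2.3219 bits
  H(D) = 2.2363 bits

Ranking: C > D > A > B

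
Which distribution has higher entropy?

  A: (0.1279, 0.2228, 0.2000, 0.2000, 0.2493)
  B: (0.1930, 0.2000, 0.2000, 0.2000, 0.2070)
B

Both distributions are close to uniform, making this a harder comparison.

H(A) = 2.2905 bits
H(B) = 2.3216 bits

The distribution closer to uniform has higher entropy.
Answer: B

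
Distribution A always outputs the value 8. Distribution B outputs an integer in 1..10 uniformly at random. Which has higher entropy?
B

A is deterministic, so H(A) = 0. B is uniform over 10 outcomes, so H(B) = log₂(10) = 3.322 bits. Any distribution with genuine randomness has higher entropy than a deterministic one.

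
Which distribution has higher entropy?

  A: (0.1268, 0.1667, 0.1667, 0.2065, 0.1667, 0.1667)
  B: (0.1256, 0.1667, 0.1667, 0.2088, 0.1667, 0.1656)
A

Both distributions are close to uniform, making this a harder comparison.

H(A) = 2.5711 bits
H(B) = 2.5699 bits

The distribution closer to uniform has higher entropy.
Answer: A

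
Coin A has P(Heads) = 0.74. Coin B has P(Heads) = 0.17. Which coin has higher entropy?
A

For binary distributions, entropy is maximized at p=0.5 and decreases as p moves toward 0 or 1.

H(A) = H(0.74) = 0.8267 bits
H(B) = H(0.17) = 0.6577 bits

Distribution A (p=0.74) is closer to uniform (p=0.5), so it has higher entropy.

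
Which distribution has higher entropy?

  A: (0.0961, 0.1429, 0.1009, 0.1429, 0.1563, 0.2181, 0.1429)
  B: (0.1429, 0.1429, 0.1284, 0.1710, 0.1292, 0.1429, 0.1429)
B

Both distributions are close to uniform, making this a harder comparison.

H(A) = 2.7595 bits
H(B) = 2.8015 bits

The distribution closer to uniform has higher entropy.
Answer: B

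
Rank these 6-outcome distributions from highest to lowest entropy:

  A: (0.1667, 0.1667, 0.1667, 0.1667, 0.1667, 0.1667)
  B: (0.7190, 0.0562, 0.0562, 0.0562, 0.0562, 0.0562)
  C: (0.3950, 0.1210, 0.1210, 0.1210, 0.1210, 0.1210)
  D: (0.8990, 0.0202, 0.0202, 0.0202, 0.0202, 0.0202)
A > C > B > D

Key insight: Entropy is maximized by uniform distributions and minimized by concentrated distributions.

Entropies:
  H(A) = 2.5850 bits
  H(B) = 1.5093 bits
  H(C) = 2.3727 bits
  H(D) = 0.7067 bits

Ranking: A > C > B > D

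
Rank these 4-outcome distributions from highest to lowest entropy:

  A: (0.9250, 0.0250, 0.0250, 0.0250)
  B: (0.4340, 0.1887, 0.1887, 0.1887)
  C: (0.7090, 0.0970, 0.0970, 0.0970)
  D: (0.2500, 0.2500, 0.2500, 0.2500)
D > B > C > A

Key insight: Entropy is maximized by uniform distributions and minimized by concentrated distributions.

Entropies:
  H(A) = 0.5032 bits
  H(B) = 1.8845 bits
  H(C) = 1.3312 bits
  H(D) = 2.0000 bits

Ranking: D > B > C > A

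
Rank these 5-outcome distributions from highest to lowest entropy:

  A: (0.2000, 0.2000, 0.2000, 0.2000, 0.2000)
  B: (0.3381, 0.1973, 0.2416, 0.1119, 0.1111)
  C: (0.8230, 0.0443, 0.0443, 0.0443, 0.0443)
A > B > C

Key insight: Entropy is maximized by uniform distributions and minimized by concentrated distributions.

- Uniform distributions have maximum entropy log₂(5) = 2.3219 bits
- The more "peaked" or concentrated a distribution, the lower its entropy

Entropies:
  H(A) = 2.3219 bits
  H(B) = 2.1918 bits
  H(C) = 1.0275 bits

Ranking: A > B > C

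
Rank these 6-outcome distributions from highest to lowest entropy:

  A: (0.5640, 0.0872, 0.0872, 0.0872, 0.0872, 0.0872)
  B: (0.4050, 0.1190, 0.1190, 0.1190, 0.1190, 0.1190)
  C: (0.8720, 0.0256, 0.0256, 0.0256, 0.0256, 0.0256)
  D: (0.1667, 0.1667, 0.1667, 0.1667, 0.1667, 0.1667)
D > B > A > C

Key insight: Entropy is maximized by uniform distributions and minimized by concentrated distributions.

Entropies:
  H(A) = 2.0005 bits
  H(B) = 2.3553 bits
  H(C) = 0.8491 bits
  H(D) = 2.5850 bits

Ranking: D > B > A > C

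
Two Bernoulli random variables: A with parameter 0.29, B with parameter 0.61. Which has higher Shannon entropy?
B

For binary distributions, entropy is maximized at p=0.5 and decreases as p moves toward 0 or 1.

H(A) = H(0.29) = 0.8687 bits
H(B) = H(0.61) = 0.9648 bits

Distribution B (p=0.61) is closer to uniform (p=0.5), so it has higher entropy.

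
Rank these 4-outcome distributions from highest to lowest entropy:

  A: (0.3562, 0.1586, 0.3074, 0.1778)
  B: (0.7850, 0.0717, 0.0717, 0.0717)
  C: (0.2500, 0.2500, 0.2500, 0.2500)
C > A > B

Key insight: Entropy is maximized by uniform distributions and minimized by concentrated distributions.

- Uniform distributions have maximum entropy log₂(4) = 2.0000 bits
- The more "peaked" or concentrated a distribution, the lower its entropy

Entropies:
  H(A) = 1.9180 bits
  H(B) = 1.0917 bits
  H(C) = 2.0000 bits

Ranking: C > A > B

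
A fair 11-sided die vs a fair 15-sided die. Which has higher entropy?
15-sided die

Both are uniform distributions; for uniform over n outcomes, H = log₂(n). H(11-sided) = log₂(11) = 3.459 bits and H(15-sided) = log₂(15) = 3.907 bits. More outcomes in a uniform distribution means higher entropy.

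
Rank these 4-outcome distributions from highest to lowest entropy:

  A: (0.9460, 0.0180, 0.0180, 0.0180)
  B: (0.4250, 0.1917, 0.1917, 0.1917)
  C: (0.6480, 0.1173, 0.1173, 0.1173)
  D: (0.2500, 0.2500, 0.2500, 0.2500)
D > B > C > A

Key insight: Entropy is maximized by uniform distributions and minimized by concentrated distributions.

Entropies:
  H(A) = 0.3887 bits
  H(B) = 1.8951 bits
  H(C) = 1.4937 bits
  H(D) = 2.0000 bits

Ranking: D > B > C > A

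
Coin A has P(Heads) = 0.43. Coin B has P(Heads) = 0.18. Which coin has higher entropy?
A

For binary distributions, entropy is maximized at p=0.5 and decreases as p moves toward 0 or 1.

H(A) = H(0.43) = 0.9858 bits
H(B) = H(0.18) = 0.6801 bits

Distribution A (p=0.43) is closer to uniform (p=0.5), so it has higher entropy.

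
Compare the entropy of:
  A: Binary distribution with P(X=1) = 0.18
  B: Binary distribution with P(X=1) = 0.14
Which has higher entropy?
A

For binary distributions, entropy is maximized at p=0.5 and decreases as p moves toward 0 or 1.

H(A) = H(0.18) = 0.6801 bits
H(B) = H(0.14) = 0.5842 bits

Distribution A (p=0.18) is closer to uniform (p=0.5), so it has higher entropy.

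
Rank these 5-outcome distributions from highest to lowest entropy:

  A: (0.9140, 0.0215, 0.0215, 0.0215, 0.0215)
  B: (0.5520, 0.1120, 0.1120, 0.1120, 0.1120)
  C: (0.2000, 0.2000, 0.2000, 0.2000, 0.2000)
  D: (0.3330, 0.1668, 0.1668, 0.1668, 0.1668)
C > D > B > A

Key insight: Entropy is maximized by uniform distributions and minimized by concentrated distributions.

Entropies:
  H(A) = 0.5950 bits
  H(B) = 1.8882 bits
  H(C) = 2.3219 bits
  H(D) = 2.2520 bits

Ranking: C > D > B > A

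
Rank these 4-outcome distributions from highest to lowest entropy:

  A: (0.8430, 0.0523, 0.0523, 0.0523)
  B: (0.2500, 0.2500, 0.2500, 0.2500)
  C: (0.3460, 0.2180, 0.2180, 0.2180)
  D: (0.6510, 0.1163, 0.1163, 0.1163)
B > C > D > A

Key insight: Entropy is maximized by uniform distributions and minimized by concentrated distributions.

Entropies:
  H(A) = 0.8759 bits
  H(B) = 2.0000 bits
  H(C) = 1.9670 bits
  H(D) = 1.4863 bits

Ranking: B > C > D > A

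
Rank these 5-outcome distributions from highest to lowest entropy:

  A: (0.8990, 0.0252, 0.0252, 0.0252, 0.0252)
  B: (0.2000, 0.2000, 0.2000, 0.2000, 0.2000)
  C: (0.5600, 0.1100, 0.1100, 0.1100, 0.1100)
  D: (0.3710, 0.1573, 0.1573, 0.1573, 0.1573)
B > D > C > A

Key insight: Entropy is maximized by uniform distributions and minimized by concentrated distributions.

Entropies:
  H(A) = 0.6742 bits
  H(B) = 2.3219 bits
  H(C) = 1.8696 bits
  H(D) = 2.2094 bits

Ranking: B > D > C > A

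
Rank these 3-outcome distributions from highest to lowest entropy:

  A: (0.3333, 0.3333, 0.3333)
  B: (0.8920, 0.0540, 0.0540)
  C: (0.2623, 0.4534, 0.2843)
A > C > B

Key insight: Entropy is maximized by uniform distributions and minimized by concentrated distributions.

- Uniform distributions have maximum entropy log₂(3) = 1.5850 bits
- The more "peaked" or concentrated a distribution, the lower its entropy

Entropies:
  H(A) = 1.5850 bits
  H(B) = 0.6019 bits
  H(C) = 1.5397 bits

Ranking: A > C > B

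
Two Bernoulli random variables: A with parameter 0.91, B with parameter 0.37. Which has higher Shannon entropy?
B

For binary distributions, entropy is maximized at p=0.5 and decreases as p moves toward 0 or 1.

H(A) = H(0.91) = 0.4365 bits
H(B) = H(0.37) = 0.9507 bits

Distribution B (p=0.37) is closer to uniform (p=0.5), so it has higher entropy.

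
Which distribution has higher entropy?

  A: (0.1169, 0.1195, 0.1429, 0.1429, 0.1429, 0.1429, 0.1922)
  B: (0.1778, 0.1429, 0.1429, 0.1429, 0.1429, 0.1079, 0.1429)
B

Both distributions are close to uniform, making this a harder comparison.

H(A) = 2.7897 bits
H(B) = 2.7949 bits

The distribution closer to uniform has higher entropy.
Answer: B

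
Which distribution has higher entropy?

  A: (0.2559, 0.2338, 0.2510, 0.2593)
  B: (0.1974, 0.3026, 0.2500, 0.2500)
A

Both distributions are close to uniform, making this a harder comparison.

H(A) = 1.9989 bits
H(B) = 1.9839 bits

The distribution closer to uniform has higher entropy.
Answer: A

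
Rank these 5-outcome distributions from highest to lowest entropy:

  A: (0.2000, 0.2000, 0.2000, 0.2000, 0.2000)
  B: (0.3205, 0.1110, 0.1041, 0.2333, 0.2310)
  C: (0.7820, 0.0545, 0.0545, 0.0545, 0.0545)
A > B > C

Key insight: Entropy is maximized by uniform distributions and minimized by concentrated distributions.

- Uniform distributions have maximum entropy log₂(5) = 2.3219 bits
- The more "peaked" or concentrated a distribution, the lower its entropy

Entropies:
  H(A) = 2.3219 bits
  H(B) = 2.1962 bits
  H(C) = 1.1925 bits

Ranking: A > B > C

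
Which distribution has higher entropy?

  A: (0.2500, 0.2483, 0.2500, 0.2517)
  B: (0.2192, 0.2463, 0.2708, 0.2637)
A

Both distributions are close to uniform, making this a harder comparison.

H(A) = 2.0000 bits
H(B) = 1.9954 bits

The distribution closer to uniform has higher entropy.
Answer: A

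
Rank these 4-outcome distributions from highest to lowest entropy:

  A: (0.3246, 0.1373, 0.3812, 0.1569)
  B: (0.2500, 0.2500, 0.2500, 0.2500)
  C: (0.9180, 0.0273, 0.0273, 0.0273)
B > A > C

Key insight: Entropy is maximized by uniform distributions and minimized by concentrated distributions.

- Uniform distributions have maximum entropy log₂(4) = 2.0000 bits
- The more "peaked" or concentrated a distribution, the lower its entropy

Entropies:
  H(A) = 1.8698 bits
  H(B) = 2.0000 bits
  H(C) = 0.5392 bits

Ranking: B > A > C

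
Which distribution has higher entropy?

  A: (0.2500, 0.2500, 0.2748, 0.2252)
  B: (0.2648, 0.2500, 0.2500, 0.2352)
B

Both distributions are close to uniform, making this a harder comparison.

H(A) = 1.9965 bits
H(B) = 1.9987 bits

The distribution closer to uniform has higher entropy.
Answer: B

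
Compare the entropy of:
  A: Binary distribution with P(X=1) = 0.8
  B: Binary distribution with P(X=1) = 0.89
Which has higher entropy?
A

For binary distributions, entropy is maximized at p=0.5 and decreases as p moves toward 0 or 1.

H(A) = H(0.8) = 0.7219 bits
H(B) = H(0.89) = 0.4999 bits

Distribution A (p=0.8) is closer to uniform (p=0.5), so it has higher entropy.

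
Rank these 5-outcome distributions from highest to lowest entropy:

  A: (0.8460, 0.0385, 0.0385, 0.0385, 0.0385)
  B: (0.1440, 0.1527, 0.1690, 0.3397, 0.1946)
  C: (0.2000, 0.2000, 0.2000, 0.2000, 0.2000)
C > B > A

Key insight: Entropy is maximized by uniform distributions and minimized by concentrated distributions.

- Uniform distributions have maximum entropy log₂(5) = 2.3219 bits
- The more "peaked" or concentrated a distribution, the lower its entropy

Entropies:
  H(A) = 0.9278 bits
  H(B) = 2.2388 bits
  H(C) = 2.3219 bits

Ranking: C > B > A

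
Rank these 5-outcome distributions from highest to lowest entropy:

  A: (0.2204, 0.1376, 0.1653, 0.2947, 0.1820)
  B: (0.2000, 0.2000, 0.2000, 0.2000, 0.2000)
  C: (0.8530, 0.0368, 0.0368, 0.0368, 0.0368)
B > A > C

Key insight: Entropy is maximized by uniform distributions and minimized by concentrated distributions.

- Uniform distributions have maximum entropy log₂(5) = 2.3219 bits
- The more "peaked" or concentrated a distribution, the lower its entropy

Entropies:
  H(A) = 2.2707 bits
  H(B) = 2.3219 bits
  H(C) = 0.8963 bits

Ranking: B > A > C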